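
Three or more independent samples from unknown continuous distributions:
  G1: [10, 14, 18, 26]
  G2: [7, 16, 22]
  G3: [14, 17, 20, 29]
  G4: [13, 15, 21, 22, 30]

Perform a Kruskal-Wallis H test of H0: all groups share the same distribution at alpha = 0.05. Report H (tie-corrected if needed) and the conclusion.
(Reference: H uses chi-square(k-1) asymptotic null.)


Step 1: Combine all N = 16 observations and assign midranks.
sorted (value, group, rank): (7,G2,1), (10,G1,2), (13,G4,3), (14,G1,4.5), (14,G3,4.5), (15,G4,6), (16,G2,7), (17,G3,8), (18,G1,9), (20,G3,10), (21,G4,11), (22,G2,12.5), (22,G4,12.5), (26,G1,14), (29,G3,15), (30,G4,16)
Step 2: Sum ranks within each group.
R_1 = 29.5 (n_1 = 4)
R_2 = 20.5 (n_2 = 3)
R_3 = 37.5 (n_3 = 4)
R_4 = 48.5 (n_4 = 5)
Step 3: H = 12/(N(N+1)) * sum(R_i^2/n_i) - 3(N+1)
     = 12/(16*17) * (29.5^2/4 + 20.5^2/3 + 37.5^2/4 + 48.5^2/5) - 3*17
     = 0.044118 * 1179.66 - 51
     = 1.043750.
Step 4: Ties present; correction factor C = 1 - 12/(16^3 - 16) = 0.997059. Corrected H = 1.043750 / 0.997059 = 1.046829.
Step 5: Under H0, H ~ chi^2(3); p-value = 0.789923.
Step 6: alpha = 0.05. fail to reject H0.

H = 1.0468, df = 3, p = 0.789923, fail to reject H0.


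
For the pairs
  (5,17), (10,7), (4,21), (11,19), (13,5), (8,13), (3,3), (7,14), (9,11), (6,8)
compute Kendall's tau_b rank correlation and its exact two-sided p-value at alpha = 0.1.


Step 1: Enumerate the 45 unordered pairs (i,j) with i<j and classify each by sign(x_j-x_i) * sign(y_j-y_i).
  (1,2):dx=+5,dy=-10->D; (1,3):dx=-1,dy=+4->D; (1,4):dx=+6,dy=+2->C; (1,5):dx=+8,dy=-12->D
  (1,6):dx=+3,dy=-4->D; (1,7):dx=-2,dy=-14->C; (1,8):dx=+2,dy=-3->D; (1,9):dx=+4,dy=-6->D
  (1,10):dx=+1,dy=-9->D; (2,3):dx=-6,dy=+14->D; (2,4):dx=+1,dy=+12->C; (2,5):dx=+3,dy=-2->D
  (2,6):dx=-2,dy=+6->D; (2,7):dx=-7,dy=-4->C; (2,8):dx=-3,dy=+7->D; (2,9):dx=-1,dy=+4->D
  (2,10):dx=-4,dy=+1->D; (3,4):dx=+7,dy=-2->D; (3,5):dx=+9,dy=-16->D; (3,6):dx=+4,dy=-8->D
  (3,7):dx=-1,dy=-18->C; (3,8):dx=+3,dy=-7->D; (3,9):dx=+5,dy=-10->D; (3,10):dx=+2,dy=-13->D
  (4,5):dx=+2,dy=-14->D; (4,6):dx=-3,dy=-6->C; (4,7):dx=-8,dy=-16->C; (4,8):dx=-4,dy=-5->C
  (4,9):dx=-2,dy=-8->C; (4,10):dx=-5,dy=-11->C; (5,6):dx=-5,dy=+8->D; (5,7):dx=-10,dy=-2->C
  (5,8):dx=-6,dy=+9->D; (5,9):dx=-4,dy=+6->D; (5,10):dx=-7,dy=+3->D; (6,7):dx=-5,dy=-10->C
  (6,8):dx=-1,dy=+1->D; (6,9):dx=+1,dy=-2->D; (6,10):dx=-2,dy=-5->C; (7,8):dx=+4,dy=+11->C
  (7,9):dx=+6,dy=+8->C; (7,10):dx=+3,dy=+5->C; (8,9):dx=+2,dy=-3->D; (8,10):dx=-1,dy=-6->C
  (9,10):dx=-3,dy=-3->C
Step 2: C = 18, D = 27, total pairs = 45.
Step 3: tau = (C - D)/(n(n-1)/2) = (18 - 27)/45 = -0.200000.
Step 4: Exact two-sided p-value (enumerate n! = 3628800 permutations of y under H0): p = 0.484313.
Step 5: alpha = 0.1. fail to reject H0.

tau_b = -0.2000 (C=18, D=27), p = 0.484313, fail to reject H0.


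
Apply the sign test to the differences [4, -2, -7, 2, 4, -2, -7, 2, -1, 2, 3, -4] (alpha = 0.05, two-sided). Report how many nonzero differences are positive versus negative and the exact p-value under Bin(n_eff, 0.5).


Step 1: Discard zero differences. Original n = 12; n_eff = number of nonzero differences = 12.
Nonzero differences (with sign): +4, -2, -7, +2, +4, -2, -7, +2, -1, +2, +3, -4
Step 2: Count signs: positive = 6, negative = 6.
Step 3: Under H0: P(positive) = 0.5, so the number of positives S ~ Bin(12, 0.5).
Step 4: Two-sided exact p-value = sum of Bin(12,0.5) probabilities at or below the observed probability = 1.000000.
Step 5: alpha = 0.05. fail to reject H0.

n_eff = 12, pos = 6, neg = 6, p = 1.000000, fail to reject H0.


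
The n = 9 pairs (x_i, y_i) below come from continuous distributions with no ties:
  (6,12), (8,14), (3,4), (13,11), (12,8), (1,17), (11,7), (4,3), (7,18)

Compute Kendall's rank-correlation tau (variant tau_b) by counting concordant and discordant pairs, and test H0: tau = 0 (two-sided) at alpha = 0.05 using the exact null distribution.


Step 1: Enumerate the 36 unordered pairs (i,j) with i<j and classify each by sign(x_j-x_i) * sign(y_j-y_i).
  (1,2):dx=+2,dy=+2->C; (1,3):dx=-3,dy=-8->C; (1,4):dx=+7,dy=-1->D; (1,5):dx=+6,dy=-4->D
  (1,6):dx=-5,dy=+5->D; (1,7):dx=+5,dy=-5->D; (1,8):dx=-2,dy=-9->C; (1,9):dx=+1,dy=+6->C
  (2,3):dx=-5,dy=-10->C; (2,4):dx=+5,dy=-3->D; (2,5):dx=+4,dy=-6->D; (2,6):dx=-7,dy=+3->D
  (2,7):dx=+3,dy=-7->D; (2,8):dx=-4,dy=-11->C; (2,9):dx=-1,dy=+4->D; (3,4):dx=+10,dy=+7->C
  (3,5):dx=+9,dy=+4->C; (3,6):dx=-2,dy=+13->D; (3,7):dx=+8,dy=+3->C; (3,8):dx=+1,dy=-1->D
  (3,9):dx=+4,dy=+14->C; (4,5):dx=-1,dy=-3->C; (4,6):dx=-12,dy=+6->D; (4,7):dx=-2,dy=-4->C
  (4,8):dx=-9,dy=-8->C; (4,9):dx=-6,dy=+7->D; (5,6):dx=-11,dy=+9->D; (5,7):dx=-1,dy=-1->C
  (5,8):dx=-8,dy=-5->C; (5,9):dx=-5,dy=+10->D; (6,7):dx=+10,dy=-10->D; (6,8):dx=+3,dy=-14->D
  (6,9):dx=+6,dy=+1->C; (7,8):dx=-7,dy=-4->C; (7,9):dx=-4,dy=+11->D; (8,9):dx=+3,dy=+15->C
Step 2: C = 18, D = 18, total pairs = 36.
Step 3: tau = (C - D)/(n(n-1)/2) = (18 - 18)/36 = 0.000000.
Step 4: Exact two-sided p-value (enumerate n! = 362880 permutations of y under H0): p = 1.000000.
Step 5: alpha = 0.05. fail to reject H0.

tau_b = 0.0000 (C=18, D=18), p = 1.000000, fail to reject H0.


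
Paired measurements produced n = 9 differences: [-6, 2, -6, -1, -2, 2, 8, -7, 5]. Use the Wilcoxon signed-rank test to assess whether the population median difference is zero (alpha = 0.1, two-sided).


Step 1: Drop any zero differences (none here) and take |d_i|.
|d| = [6, 2, 6, 1, 2, 2, 8, 7, 5]
Step 2: Midrank |d_i| (ties get averaged ranks).
ranks: |6|->6.5, |2|->3, |6|->6.5, |1|->1, |2|->3, |2|->3, |8|->9, |7|->8, |5|->5
Step 3: Attach original signs; sum ranks with positive sign and with negative sign.
W+ = 3 + 3 + 9 + 5 = 20
W- = 6.5 + 6.5 + 1 + 3 + 8 = 25
(Check: W+ + W- = 45 should equal n(n+1)/2 = 45.)
Step 4: Test statistic W = min(W+, W-) = 20.
Step 5: Ties in |d|, so use the tie-corrected normal approximation.
        E[W] = n(n+1)/4 = 9*10/4 = 22.5.
        Tie groups: |d|=2 (t=3), |d|=6 (t=2); sum(t^3 - t) = 30.
        Var[W] = n(n+1)(2n+1)/24 - sum(t^3-t)/48 = 1710/24 - 30/48 = 70.625.
        z = (W - E[W]) / sqrt(Var[W]) = (20 - 22.5) / 8.4039 = -0.2975.
        Two-sided p = 2*Phi(z) = 0.766099.
Step 6: alpha = 0.1. fail to reject H0.

W+ = 20, W- = 25, W = min = 20, p = 0.766099, fail to reject H0.


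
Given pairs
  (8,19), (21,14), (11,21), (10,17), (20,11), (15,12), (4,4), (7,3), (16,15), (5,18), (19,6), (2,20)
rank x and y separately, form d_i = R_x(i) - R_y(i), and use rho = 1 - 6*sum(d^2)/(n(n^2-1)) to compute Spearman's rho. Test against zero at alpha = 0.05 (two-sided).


Step 1: Rank x and y separately (midranks; no ties here).
rank(x): 8->5, 21->12, 11->7, 10->6, 20->11, 15->8, 4->2, 7->4, 16->9, 5->3, 19->10, 2->1
rank(y): 19->10, 14->6, 21->12, 17->8, 11->4, 12->5, 4->2, 3->1, 15->7, 18->9, 6->3, 20->11
Step 2: d_i = R_x(i) - R_y(i); compute d_i^2.
  (5-10)^2=25, (12-6)^2=36, (7-12)^2=25, (6-8)^2=4, (11-4)^2=49, (8-5)^2=9, (2-2)^2=0, (4-1)^2=9, (9-7)^2=4, (3-9)^2=36, (10-3)^2=49, (1-11)^2=100
sum(d^2) = 346.
Step 3: rho = 1 - 6*346 / (12*(12^2 - 1)) = 1 - 2076/1716 = -0.209790.
Step 4: Under H0, t = rho * sqrt((n-2)/(1-rho^2)) = -0.6785 ~ t(10).
Step 5: Two-sided p-value from the t-distribution with 10 df = 0.512841.
Step 6: alpha = 0.05. fail to reject H0.

rho = -0.2098, p = 0.512841, fail to reject H0 at alpha = 0.05.


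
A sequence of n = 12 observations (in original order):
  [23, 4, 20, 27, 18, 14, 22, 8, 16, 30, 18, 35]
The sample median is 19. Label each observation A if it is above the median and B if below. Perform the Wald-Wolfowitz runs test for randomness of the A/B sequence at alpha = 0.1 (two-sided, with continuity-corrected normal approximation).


Step 1: Compute median = 19; label A = above, B = below.
Labels in order: ABAABBABBABA  (n_A = 6, n_B = 6)
Step 2: Count runs R = 9.
Step 3: Under H0 (random ordering), E[R] = 2*n_A*n_B/(n_A+n_B) + 1 = 2*6*6/12 + 1 = 7.0000.
        Var[R] = 2*n_A*n_B*(2*n_A*n_B - n_A - n_B) / ((n_A+n_B)^2 * (n_A+n_B-1)) = 4320/1584 = 2.7273.
        SD[R] = 1.6514.
Step 4: Continuity-corrected z = (R - 0.5 - E[R]) / SD[R] = (9 - 0.5 - 7.0000) / 1.6514 = 0.9083.
Step 5: Two-sided p-value via normal approximation = 2*(1 - Phi(|z|)) = 0.363722.
Step 6: alpha = 0.1. fail to reject H0.

R = 9, z = 0.9083, p = 0.363722, fail to reject H0.


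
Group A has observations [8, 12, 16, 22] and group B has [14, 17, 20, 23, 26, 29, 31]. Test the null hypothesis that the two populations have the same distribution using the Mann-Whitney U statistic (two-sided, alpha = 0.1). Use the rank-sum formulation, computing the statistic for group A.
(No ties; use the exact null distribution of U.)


Step 1: Combine and sort all 11 observations; assign midranks.
sorted (value, group): (8,X), (12,X), (14,Y), (16,X), (17,Y), (20,Y), (22,X), (23,Y), (26,Y), (29,Y), (31,Y)
ranks: 8->1, 12->2, 14->3, 16->4, 17->5, 20->6, 22->7, 23->8, 26->9, 29->10, 31->11
Step 2: Rank sum for X: R1 = 1 + 2 + 4 + 7 = 14.
Step 3: U_X = R1 - n1(n1+1)/2 = 14 - 4*5/2 = 14 - 10 = 4.
       U_Y = n1*n2 - U_X = 28 - 4 = 24.
Step 4: No ties, so the exact null distribution of U (based on enumerating the C(11,4) = 330 equally likely rank assignments) gives the two-sided p-value.
Step 5: p-value = 0.072727; compare to alpha = 0.1. reject H0.

U_X = 4, p = 0.072727, reject H0 at alpha = 0.1.


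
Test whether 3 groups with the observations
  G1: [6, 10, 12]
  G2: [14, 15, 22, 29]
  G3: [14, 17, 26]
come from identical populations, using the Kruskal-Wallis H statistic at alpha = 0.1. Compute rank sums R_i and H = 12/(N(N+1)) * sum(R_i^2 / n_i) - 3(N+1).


Step 1: Combine all N = 10 observations and assign midranks.
sorted (value, group, rank): (6,G1,1), (10,G1,2), (12,G1,3), (14,G2,4.5), (14,G3,4.5), (15,G2,6), (17,G3,7), (22,G2,8), (26,G3,9), (29,G2,10)
Step 2: Sum ranks within each group.
R_1 = 6 (n_1 = 3)
R_2 = 28.5 (n_2 = 4)
R_3 = 20.5 (n_3 = 3)
Step 3: H = 12/(N(N+1)) * sum(R_i^2/n_i) - 3(N+1)
     = 12/(10*11) * (6^2/3 + 28.5^2/4 + 20.5^2/3) - 3*11
     = 0.109091 * 355.146 - 33
     = 5.743182.
Step 4: Ties present; correction factor C = 1 - 6/(10^3 - 10) = 0.993939. Corrected H = 5.743182 / 0.993939 = 5.778201.
Step 5: Under H0, H ~ chi^2(2); p-value = 0.055626.
Step 6: alpha = 0.1. reject H0.

H = 5.7782, df = 2, p = 0.055626, reject H0.


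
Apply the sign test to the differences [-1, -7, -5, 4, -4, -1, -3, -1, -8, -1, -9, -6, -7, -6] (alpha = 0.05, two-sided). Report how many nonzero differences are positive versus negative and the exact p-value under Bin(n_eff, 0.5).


Step 1: Discard zero differences. Original n = 14; n_eff = number of nonzero differences = 14.
Nonzero differences (with sign): -1, -7, -5, +4, -4, -1, -3, -1, -8, -1, -9, -6, -7, -6
Step 2: Count signs: positive = 1, negative = 13.
Step 3: Under H0: P(positive) = 0.5, so the number of positives S ~ Bin(14, 0.5).
Step 4: Two-sided exact p-value = sum of Bin(14,0.5) probabilities at or below the observed probability = 0.001831.
Step 5: alpha = 0.05. reject H0.

n_eff = 14, pos = 1, neg = 13, p = 0.001831, reject H0.


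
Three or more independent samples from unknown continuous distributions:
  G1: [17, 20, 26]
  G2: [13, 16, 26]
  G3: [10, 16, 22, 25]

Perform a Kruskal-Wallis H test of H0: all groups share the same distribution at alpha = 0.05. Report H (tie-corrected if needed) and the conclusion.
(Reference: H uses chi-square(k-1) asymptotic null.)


Step 1: Combine all N = 10 observations and assign midranks.
sorted (value, group, rank): (10,G3,1), (13,G2,2), (16,G2,3.5), (16,G3,3.5), (17,G1,5), (20,G1,6), (22,G3,7), (25,G3,8), (26,G1,9.5), (26,G2,9.5)
Step 2: Sum ranks within each group.
R_1 = 20.5 (n_1 = 3)
R_2 = 15 (n_2 = 3)
R_3 = 19.5 (n_3 = 4)
Step 3: H = 12/(N(N+1)) * sum(R_i^2/n_i) - 3(N+1)
     = 12/(10*11) * (20.5^2/3 + 15^2/3 + 19.5^2/4) - 3*11
     = 0.109091 * 310.146 - 33
     = 0.834091.
Step 4: Ties present; correction factor C = 1 - 12/(10^3 - 10) = 0.987879. Corrected H = 0.834091 / 0.987879 = 0.844325.
Step 5: Under H0, H ~ chi^2(2); p-value = 0.655627.
Step 6: alpha = 0.05. fail to reject H0.

H = 0.8443, df = 2, p = 0.655627, fail to reject H0.


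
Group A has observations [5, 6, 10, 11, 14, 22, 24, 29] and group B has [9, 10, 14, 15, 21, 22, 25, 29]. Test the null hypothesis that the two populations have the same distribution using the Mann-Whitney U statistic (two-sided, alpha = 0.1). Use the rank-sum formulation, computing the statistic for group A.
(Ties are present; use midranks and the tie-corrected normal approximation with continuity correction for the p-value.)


Step 1: Combine and sort all 16 observations; assign midranks.
sorted (value, group): (5,X), (6,X), (9,Y), (10,X), (10,Y), (11,X), (14,X), (14,Y), (15,Y), (21,Y), (22,X), (22,Y), (24,X), (25,Y), (29,X), (29,Y)
ranks: 5->1, 6->2, 9->3, 10->4.5, 10->4.5, 11->6, 14->7.5, 14->7.5, 15->9, 21->10, 22->11.5, 22->11.5, 24->13, 25->14, 29->15.5, 29->15.5
Step 2: Rank sum for X: R1 = 1 + 2 + 4.5 + 6 + 7.5 + 11.5 + 13 + 15.5 = 61.
Step 3: U_X = R1 - n1(n1+1)/2 = 61 - 8*9/2 = 61 - 36 = 25.
       U_Y = n1*n2 - U_X = 64 - 25 = 39.
Step 4: Ties are present, so use the tie-corrected normal approximation (with continuity correction) for the p-value.
Step 5: p-value = 0.493563; compare to alpha = 0.1. fail to reject H0.

U_X = 25, p = 0.493563, fail to reject H0 at alpha = 0.1.


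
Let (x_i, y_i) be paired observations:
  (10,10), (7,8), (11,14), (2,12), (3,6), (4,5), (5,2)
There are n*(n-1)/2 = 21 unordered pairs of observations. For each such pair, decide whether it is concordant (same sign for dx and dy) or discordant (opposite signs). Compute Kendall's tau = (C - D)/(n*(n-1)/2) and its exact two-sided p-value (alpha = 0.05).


Step 1: Enumerate the 21 unordered pairs (i,j) with i<j and classify each by sign(x_j-x_i) * sign(y_j-y_i).
  (1,2):dx=-3,dy=-2->C; (1,3):dx=+1,dy=+4->C; (1,4):dx=-8,dy=+2->D; (1,5):dx=-7,dy=-4->C
  (1,6):dx=-6,dy=-5->C; (1,7):dx=-5,dy=-8->C; (2,3):dx=+4,dy=+6->C; (2,4):dx=-5,dy=+4->D
  (2,5):dx=-4,dy=-2->C; (2,6):dx=-3,dy=-3->C; (2,7):dx=-2,dy=-6->C; (3,4):dx=-9,dy=-2->C
  (3,5):dx=-8,dy=-8->C; (3,6):dx=-7,dy=-9->C; (3,7):dx=-6,dy=-12->C; (4,5):dx=+1,dy=-6->D
  (4,6):dx=+2,dy=-7->D; (4,7):dx=+3,dy=-10->D; (5,6):dx=+1,dy=-1->D; (5,7):dx=+2,dy=-4->D
  (6,7):dx=+1,dy=-3->D
Step 2: C = 13, D = 8, total pairs = 21.
Step 3: tau = (C - D)/(n(n-1)/2) = (13 - 8)/21 = 0.238095.
Step 4: Exact two-sided p-value (enumerate n! = 5040 permutations of y under H0): p = 0.561905.
Step 5: alpha = 0.05. fail to reject H0.

tau_b = 0.2381 (C=13, D=8), p = 0.561905, fail to reject H0.


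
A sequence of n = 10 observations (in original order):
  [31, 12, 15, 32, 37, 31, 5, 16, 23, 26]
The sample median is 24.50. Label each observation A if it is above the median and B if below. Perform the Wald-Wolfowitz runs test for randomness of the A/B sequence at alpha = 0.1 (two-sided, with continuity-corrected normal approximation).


Step 1: Compute median = 24.50; label A = above, B = below.
Labels in order: ABBAAABBBA  (n_A = 5, n_B = 5)
Step 2: Count runs R = 5.
Step 3: Under H0 (random ordering), E[R] = 2*n_A*n_B/(n_A+n_B) + 1 = 2*5*5/10 + 1 = 6.0000.
        Var[R] = 2*n_A*n_B*(2*n_A*n_B - n_A - n_B) / ((n_A+n_B)^2 * (n_A+n_B-1)) = 2000/900 = 2.2222.
        SD[R] = 1.4907.
Step 4: Continuity-corrected z = (R + 0.5 - E[R]) / SD[R] = (5 + 0.5 - 6.0000) / 1.4907 = -0.3354.
Step 5: Two-sided p-value via normal approximation = 2*(1 - Phi(|z|)) = 0.737316.
Step 6: alpha = 0.1. fail to reject H0.

R = 5, z = -0.3354, p = 0.737316, fail to reject H0.


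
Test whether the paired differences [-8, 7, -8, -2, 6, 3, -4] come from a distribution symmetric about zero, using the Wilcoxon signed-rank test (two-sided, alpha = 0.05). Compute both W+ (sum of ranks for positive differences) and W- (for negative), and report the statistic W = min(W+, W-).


Step 1: Drop any zero differences (none here) and take |d_i|.
|d| = [8, 7, 8, 2, 6, 3, 4]
Step 2: Midrank |d_i| (ties get averaged ranks).
ranks: |8|->6.5, |7|->5, |8|->6.5, |2|->1, |6|->4, |3|->2, |4|->3
Step 3: Attach original signs; sum ranks with positive sign and with negative sign.
W+ = 5 + 4 + 2 = 11
W- = 6.5 + 6.5 + 1 + 3 = 17
(Check: W+ + W- = 28 should equal n(n+1)/2 = 28.)
Step 4: Test statistic W = min(W+, W-) = 11.
Step 5: Ties in |d|, so use the tie-corrected normal approximation.
        E[W] = n(n+1)/4 = 7*8/4 = 14.
        Tie groups: |d|=8 (t=2); sum(t^3 - t) = 6.
        Var[W] = n(n+1)(2n+1)/24 - sum(t^3-t)/48 = 840/24 - 6/48 = 34.875.
        z = (W - E[W]) / sqrt(Var[W]) = (11 - 14) / 5.9055 = -0.5080.
        Two-sided p = 2*Phi(z) = 0.611453.
Step 6: alpha = 0.05. fail to reject H0.

W+ = 11, W- = 17, W = min = 11, p = 0.611453, fail to reject H0.


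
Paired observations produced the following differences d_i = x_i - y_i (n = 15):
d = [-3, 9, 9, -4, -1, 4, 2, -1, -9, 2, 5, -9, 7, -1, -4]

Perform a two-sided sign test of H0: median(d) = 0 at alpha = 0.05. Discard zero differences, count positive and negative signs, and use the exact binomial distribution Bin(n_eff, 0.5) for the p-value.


Step 1: Discard zero differences. Original n = 15; n_eff = number of nonzero differences = 15.
Nonzero differences (with sign): -3, +9, +9, -4, -1, +4, +2, -1, -9, +2, +5, -9, +7, -1, -4
Step 2: Count signs: positive = 7, negative = 8.
Step 3: Under H0: P(positive) = 0.5, so the number of positives S ~ Bin(15, 0.5).
Step 4: Two-sided exact p-value = sum of Bin(15,0.5) probabilities at or below the observed probability = 1.000000.
Step 5: alpha = 0.05. fail to reject H0.

n_eff = 15, pos = 7, neg = 8, p = 1.000000, fail to reject H0.


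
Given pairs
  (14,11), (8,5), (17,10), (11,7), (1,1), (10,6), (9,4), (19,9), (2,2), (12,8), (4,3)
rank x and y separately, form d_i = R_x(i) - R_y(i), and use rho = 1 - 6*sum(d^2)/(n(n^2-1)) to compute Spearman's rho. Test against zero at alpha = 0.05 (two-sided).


Step 1: Rank x and y separately (midranks; no ties here).
rank(x): 14->9, 8->4, 17->10, 11->7, 1->1, 10->6, 9->5, 19->11, 2->2, 12->8, 4->3
rank(y): 11->11, 5->5, 10->10, 7->7, 1->1, 6->6, 4->4, 9->9, 2->2, 8->8, 3->3
Step 2: d_i = R_x(i) - R_y(i); compute d_i^2.
  (9-11)^2=4, (4-5)^2=1, (10-10)^2=0, (7-7)^2=0, (1-1)^2=0, (6-6)^2=0, (5-4)^2=1, (11-9)^2=4, (2-2)^2=0, (8-8)^2=0, (3-3)^2=0
sum(d^2) = 10.
Step 3: rho = 1 - 6*10 / (11*(11^2 - 1)) = 1 - 60/1320 = 0.954545.
Step 4: Under H0, t = rho * sqrt((n-2)/(1-rho^2)) = 9.6074 ~ t(9).
Step 5: Two-sided p-value from the t-distribution with 9 df = 0.000005.
Step 6: alpha = 0.05. reject H0.

rho = 0.9545, p = 0.000005, reject H0 at alpha = 0.05.


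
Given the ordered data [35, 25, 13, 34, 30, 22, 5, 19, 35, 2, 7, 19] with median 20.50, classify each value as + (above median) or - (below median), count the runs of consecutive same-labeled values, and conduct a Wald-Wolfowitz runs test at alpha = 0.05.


Step 1: Compute median = 20.50; label A = above, B = below.
Labels in order: AABAAABBABBB  (n_A = 6, n_B = 6)
Step 2: Count runs R = 6.
Step 3: Under H0 (random ordering), E[R] = 2*n_A*n_B/(n_A+n_B) + 1 = 2*6*6/12 + 1 = 7.0000.
        Var[R] = 2*n_A*n_B*(2*n_A*n_B - n_A - n_B) / ((n_A+n_B)^2 * (n_A+n_B-1)) = 4320/1584 = 2.7273.
        SD[R] = 1.6514.
Step 4: Continuity-corrected z = (R + 0.5 - E[R]) / SD[R] = (6 + 0.5 - 7.0000) / 1.6514 = -0.3028.
Step 5: Two-sided p-value via normal approximation = 2*(1 - Phi(|z|)) = 0.762069.
Step 6: alpha = 0.05. fail to reject H0.

R = 6, z = -0.3028, p = 0.762069, fail to reject H0.


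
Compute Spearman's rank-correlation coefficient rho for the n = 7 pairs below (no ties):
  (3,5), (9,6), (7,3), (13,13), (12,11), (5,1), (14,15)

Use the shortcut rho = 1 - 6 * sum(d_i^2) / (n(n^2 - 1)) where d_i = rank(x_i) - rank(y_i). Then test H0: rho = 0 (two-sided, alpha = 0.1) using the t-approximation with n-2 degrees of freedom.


Step 1: Rank x and y separately (midranks; no ties here).
rank(x): 3->1, 9->4, 7->3, 13->6, 12->5, 5->2, 14->7
rank(y): 5->3, 6->4, 3->2, 13->6, 11->5, 1->1, 15->7
Step 2: d_i = R_x(i) - R_y(i); compute d_i^2.
  (1-3)^2=4, (4-4)^2=0, (3-2)^2=1, (6-6)^2=0, (5-5)^2=0, (2-1)^2=1, (7-7)^2=0
sum(d^2) = 6.
Step 3: rho = 1 - 6*6 / (7*(7^2 - 1)) = 1 - 36/336 = 0.892857.
Step 4: Under H0, t = rho * sqrt((n-2)/(1-rho^2)) = 4.4333 ~ t(5).
Step 5: Two-sided p-value from the t-distribution with 5 df = 0.006807.
Step 6: alpha = 0.1. reject H0.

rho = 0.8929, p = 0.006807, reject H0 at alpha = 0.1.


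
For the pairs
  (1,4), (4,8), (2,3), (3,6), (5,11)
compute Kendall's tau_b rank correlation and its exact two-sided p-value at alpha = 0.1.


Step 1: Enumerate the 10 unordered pairs (i,j) with i<j and classify each by sign(x_j-x_i) * sign(y_j-y_i).
  (1,2):dx=+3,dy=+4->C; (1,3):dx=+1,dy=-1->D; (1,4):dx=+2,dy=+2->C; (1,5):dx=+4,dy=+7->C
  (2,3):dx=-2,dy=-5->C; (2,4):dx=-1,dy=-2->C; (2,5):dx=+1,dy=+3->C; (3,4):dx=+1,dy=+3->C
  (3,5):dx=+3,dy=+8->C; (4,5):dx=+2,dy=+5->C
Step 2: C = 9, D = 1, total pairs = 10.
Step 3: tau = (C - D)/(n(n-1)/2) = (9 - 1)/10 = 0.800000.
Step 4: Exact two-sided p-value (enumerate n! = 120 permutations of y under H0): p = 0.083333.
Step 5: alpha = 0.1. reject H0.

tau_b = 0.8000 (C=9, D=1), p = 0.083333, reject H0.


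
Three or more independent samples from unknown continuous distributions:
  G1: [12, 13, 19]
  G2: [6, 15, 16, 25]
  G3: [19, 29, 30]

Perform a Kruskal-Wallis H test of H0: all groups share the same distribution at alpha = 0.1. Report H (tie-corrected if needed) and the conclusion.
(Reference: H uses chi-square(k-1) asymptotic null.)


Step 1: Combine all N = 10 observations and assign midranks.
sorted (value, group, rank): (6,G2,1), (12,G1,2), (13,G1,3), (15,G2,4), (16,G2,5), (19,G1,6.5), (19,G3,6.5), (25,G2,8), (29,G3,9), (30,G3,10)
Step 2: Sum ranks within each group.
R_1 = 11.5 (n_1 = 3)
R_2 = 18 (n_2 = 4)
R_3 = 25.5 (n_3 = 3)
Step 3: H = 12/(N(N+1)) * sum(R_i^2/n_i) - 3(N+1)
     = 12/(10*11) * (11.5^2/3 + 18^2/4 + 25.5^2/3) - 3*11
     = 0.109091 * 341.833 - 33
     = 4.290909.
Step 4: Ties present; correction factor C = 1 - 6/(10^3 - 10) = 0.993939. Corrected H = 4.290909 / 0.993939 = 4.317073.
Step 5: Under H0, H ~ chi^2(2); p-value = 0.115494.
Step 6: alpha = 0.1. fail to reject H0.

H = 4.3171, df = 2, p = 0.115494, fail to reject H0.


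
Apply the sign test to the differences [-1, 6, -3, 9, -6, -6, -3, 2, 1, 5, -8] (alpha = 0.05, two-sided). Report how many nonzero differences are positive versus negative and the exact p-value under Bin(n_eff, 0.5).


Step 1: Discard zero differences. Original n = 11; n_eff = number of nonzero differences = 11.
Nonzero differences (with sign): -1, +6, -3, +9, -6, -6, -3, +2, +1, +5, -8
Step 2: Count signs: positive = 5, negative = 6.
Step 3: Under H0: P(positive) = 0.5, so the number of positives S ~ Bin(11, 0.5).
Step 4: Two-sided exact p-value = sum of Bin(11,0.5) probabilities at or below the observed probability = 1.000000.
Step 5: alpha = 0.05. fail to reject H0.

n_eff = 11, pos = 5, neg = 6, p = 1.000000, fail to reject H0.


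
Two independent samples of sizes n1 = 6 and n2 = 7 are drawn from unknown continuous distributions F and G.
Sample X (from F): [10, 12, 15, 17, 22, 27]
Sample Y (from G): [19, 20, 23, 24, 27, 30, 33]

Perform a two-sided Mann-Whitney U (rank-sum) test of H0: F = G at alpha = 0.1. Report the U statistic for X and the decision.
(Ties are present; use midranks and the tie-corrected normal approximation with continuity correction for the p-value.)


Step 1: Combine and sort all 13 observations; assign midranks.
sorted (value, group): (10,X), (12,X), (15,X), (17,X), (19,Y), (20,Y), (22,X), (23,Y), (24,Y), (27,X), (27,Y), (30,Y), (33,Y)
ranks: 10->1, 12->2, 15->3, 17->4, 19->5, 20->6, 22->7, 23->8, 24->9, 27->10.5, 27->10.5, 30->12, 33->13
Step 2: Rank sum for X: R1 = 1 + 2 + 3 + 4 + 7 + 10.5 = 27.5.
Step 3: U_X = R1 - n1(n1+1)/2 = 27.5 - 6*7/2 = 27.5 - 21 = 6.5.
       U_Y = n1*n2 - U_X = 42 - 6.5 = 35.5.
Step 4: Ties are present, so use the tie-corrected normal approximation (with continuity correction) for the p-value.
Step 5: p-value = 0.045204; compare to alpha = 0.1. reject H0.

U_X = 6.5, p = 0.045204, reject H0 at alpha = 0.1.


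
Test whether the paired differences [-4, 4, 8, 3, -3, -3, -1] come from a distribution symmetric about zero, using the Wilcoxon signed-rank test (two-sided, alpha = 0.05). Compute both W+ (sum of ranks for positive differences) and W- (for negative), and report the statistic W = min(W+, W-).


Step 1: Drop any zero differences (none here) and take |d_i|.
|d| = [4, 4, 8, 3, 3, 3, 1]
Step 2: Midrank |d_i| (ties get averaged ranks).
ranks: |4|->5.5, |4|->5.5, |8|->7, |3|->3, |3|->3, |3|->3, |1|->1
Step 3: Attach original signs; sum ranks with positive sign and with negative sign.
W+ = 5.5 + 7 + 3 = 15.5
W- = 5.5 + 3 + 3 + 1 = 12.5
(Check: W+ + W- = 28 should equal n(n+1)/2 = 28.)
Step 4: Test statistic W = min(W+, W-) = 12.5.
Step 5: Ties in |d|, so use the tie-corrected normal approximation.
        E[W] = n(n+1)/4 = 7*8/4 = 14.
        Tie groups: |d|=3 (t=3), |d|=4 (t=2); sum(t^3 - t) = 30.
        Var[W] = n(n+1)(2n+1)/24 - sum(t^3-t)/48 = 840/24 - 30/48 = 34.375.
        z = (W - E[W]) / sqrt(Var[W]) = (12.5 - 14) / 5.8630 = -0.2558.
        Two-sided p = 2*Phi(z) = 0.798074.
Step 6: alpha = 0.05. fail to reject H0.

W+ = 15.5, W- = 12.5, W = min = 12.5, p = 0.798074, fail to reject H0.


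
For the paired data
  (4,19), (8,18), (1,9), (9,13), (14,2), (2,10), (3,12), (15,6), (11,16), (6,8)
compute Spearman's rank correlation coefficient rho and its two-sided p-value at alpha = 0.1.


Step 1: Rank x and y separately (midranks; no ties here).
rank(x): 4->4, 8->6, 1->1, 9->7, 14->9, 2->2, 3->3, 15->10, 11->8, 6->5
rank(y): 19->10, 18->9, 9->4, 13->7, 2->1, 10->5, 12->6, 6->2, 16->8, 8->3
Step 2: d_i = R_x(i) - R_y(i); compute d_i^2.
  (4-10)^2=36, (6-9)^2=9, (1-4)^2=9, (7-7)^2=0, (9-1)^2=64, (2-5)^2=9, (3-6)^2=9, (10-2)^2=64, (8-8)^2=0, (5-3)^2=4
sum(d^2) = 204.
Step 3: rho = 1 - 6*204 / (10*(10^2 - 1)) = 1 - 1224/990 = -0.236364.
Step 4: Under H0, t = rho * sqrt((n-2)/(1-rho^2)) = -0.6880 ~ t(8).
Step 5: Two-sided p-value from the t-distribution with 8 df = 0.510885.
Step 6: alpha = 0.1. fail to reject H0.

rho = -0.2364, p = 0.510885, fail to reject H0 at alpha = 0.1.


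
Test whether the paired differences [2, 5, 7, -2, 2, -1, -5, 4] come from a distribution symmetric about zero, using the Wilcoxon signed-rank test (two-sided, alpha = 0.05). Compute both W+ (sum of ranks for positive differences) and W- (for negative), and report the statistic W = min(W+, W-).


Step 1: Drop any zero differences (none here) and take |d_i|.
|d| = [2, 5, 7, 2, 2, 1, 5, 4]
Step 2: Midrank |d_i| (ties get averaged ranks).
ranks: |2|->3, |5|->6.5, |7|->8, |2|->3, |2|->3, |1|->1, |5|->6.5, |4|->5
Step 3: Attach original signs; sum ranks with positive sign and with negative sign.
W+ = 3 + 6.5 + 8 + 3 + 5 = 25.5
W- = 3 + 1 + 6.5 = 10.5
(Check: W+ + W- = 36 should equal n(n+1)/2 = 36.)
Step 4: Test statistic W = min(W+, W-) = 10.5.
Step 5: Ties in |d|, so use the tie-corrected normal approximation.
        E[W] = n(n+1)/4 = 8*9/4 = 18.
        Tie groups: |d|=2 (t=3), |d|=5 (t=2); sum(t^3 - t) = 30.
        Var[W] = n(n+1)(2n+1)/24 - sum(t^3-t)/48 = 1224/24 - 30/48 = 50.375.
        z = (W - E[W]) / sqrt(Var[W]) = (10.5 - 18) / 7.0975 = -1.0567.
        Two-sided p = 2*Phi(z) = 0.290646.
Step 6: alpha = 0.05. fail to reject H0.

W+ = 25.5, W- = 10.5, W = min = 10.5, p = 0.290646, fail to reject H0.


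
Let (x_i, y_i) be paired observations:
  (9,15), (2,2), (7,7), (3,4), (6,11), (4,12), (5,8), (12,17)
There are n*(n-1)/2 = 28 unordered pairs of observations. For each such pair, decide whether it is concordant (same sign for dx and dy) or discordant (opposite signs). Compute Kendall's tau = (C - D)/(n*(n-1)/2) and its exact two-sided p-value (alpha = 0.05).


Step 1: Enumerate the 28 unordered pairs (i,j) with i<j and classify each by sign(x_j-x_i) * sign(y_j-y_i).
  (1,2):dx=-7,dy=-13->C; (1,3):dx=-2,dy=-8->C; (1,4):dx=-6,dy=-11->C; (1,5):dx=-3,dy=-4->C
  (1,6):dx=-5,dy=-3->C; (1,7):dx=-4,dy=-7->C; (1,8):dx=+3,dy=+2->C; (2,3):dx=+5,dy=+5->C
  (2,4):dx=+1,dy=+2->C; (2,5):dx=+4,dy=+9->C; (2,6):dx=+2,dy=+10->C; (2,7):dx=+3,dy=+6->C
  (2,8):dx=+10,dy=+15->C; (3,4):dx=-4,dy=-3->C; (3,5):dx=-1,dy=+4->D; (3,6):dx=-3,dy=+5->D
  (3,7):dx=-2,dy=+1->D; (3,8):dx=+5,dy=+10->C; (4,5):dx=+3,dy=+7->C; (4,6):dx=+1,dy=+8->C
  (4,7):dx=+2,dy=+4->C; (4,8):dx=+9,dy=+13->C; (5,6):dx=-2,dy=+1->D; (5,7):dx=-1,dy=-3->C
  (5,8):dx=+6,dy=+6->C; (6,7):dx=+1,dy=-4->D; (6,8):dx=+8,dy=+5->C; (7,8):dx=+7,dy=+9->C
Step 2: C = 23, D = 5, total pairs = 28.
Step 3: tau = (C - D)/(n(n-1)/2) = (23 - 5)/28 = 0.642857.
Step 4: Exact two-sided p-value (enumerate n! = 40320 permutations of y under H0): p = 0.031151.
Step 5: alpha = 0.05. reject H0.

tau_b = 0.6429 (C=23, D=5), p = 0.031151, reject H0.


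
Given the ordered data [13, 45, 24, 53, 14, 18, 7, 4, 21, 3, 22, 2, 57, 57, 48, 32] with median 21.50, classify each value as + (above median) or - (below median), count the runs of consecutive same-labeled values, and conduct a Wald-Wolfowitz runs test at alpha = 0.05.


Step 1: Compute median = 21.50; label A = above, B = below.
Labels in order: BAAABBBBBBABAAAA  (n_A = 8, n_B = 8)
Step 2: Count runs R = 6.
Step 3: Under H0 (random ordering), E[R] = 2*n_A*n_B/(n_A+n_B) + 1 = 2*8*8/16 + 1 = 9.0000.
        Var[R] = 2*n_A*n_B*(2*n_A*n_B - n_A - n_B) / ((n_A+n_B)^2 * (n_A+n_B-1)) = 14336/3840 = 3.7333.
        SD[R] = 1.9322.
Step 4: Continuity-corrected z = (R + 0.5 - E[R]) / SD[R] = (6 + 0.5 - 9.0000) / 1.9322 = -1.2939.
Step 5: Two-sided p-value via normal approximation = 2*(1 - Phi(|z|)) = 0.195709.
Step 6: alpha = 0.05. fail to reject H0.

R = 6, z = -1.2939, p = 0.195709, fail to reject H0.


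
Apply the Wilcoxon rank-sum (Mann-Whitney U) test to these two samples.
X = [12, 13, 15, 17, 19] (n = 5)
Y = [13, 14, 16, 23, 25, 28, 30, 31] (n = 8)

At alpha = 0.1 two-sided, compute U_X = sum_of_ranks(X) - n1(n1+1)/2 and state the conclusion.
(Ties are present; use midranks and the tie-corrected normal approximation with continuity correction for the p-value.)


Step 1: Combine and sort all 13 observations; assign midranks.
sorted (value, group): (12,X), (13,X), (13,Y), (14,Y), (15,X), (16,Y), (17,X), (19,X), (23,Y), (25,Y), (28,Y), (30,Y), (31,Y)
ranks: 12->1, 13->2.5, 13->2.5, 14->4, 15->5, 16->6, 17->7, 19->8, 23->9, 25->10, 28->11, 30->12, 31->13
Step 2: Rank sum for X: R1 = 1 + 2.5 + 5 + 7 + 8 = 23.5.
Step 3: U_X = R1 - n1(n1+1)/2 = 23.5 - 5*6/2 = 23.5 - 15 = 8.5.
       U_Y = n1*n2 - U_X = 40 - 8.5 = 31.5.
Step 4: Ties are present, so use the tie-corrected normal approximation (with continuity correction) for the p-value.
Step 5: p-value = 0.106864; compare to alpha = 0.1. fail to reject H0.

U_X = 8.5, p = 0.106864, fail to reject H0 at alpha = 0.1.


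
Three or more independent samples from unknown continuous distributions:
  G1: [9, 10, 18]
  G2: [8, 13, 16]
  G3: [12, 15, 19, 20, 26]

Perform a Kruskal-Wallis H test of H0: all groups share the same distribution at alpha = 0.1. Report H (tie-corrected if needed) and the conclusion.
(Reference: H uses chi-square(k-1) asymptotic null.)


Step 1: Combine all N = 11 observations and assign midranks.
sorted (value, group, rank): (8,G2,1), (9,G1,2), (10,G1,3), (12,G3,4), (13,G2,5), (15,G3,6), (16,G2,7), (18,G1,8), (19,G3,9), (20,G3,10), (26,G3,11)
Step 2: Sum ranks within each group.
R_1 = 13 (n_1 = 3)
R_2 = 13 (n_2 = 3)
R_3 = 40 (n_3 = 5)
Step 3: H = 12/(N(N+1)) * sum(R_i^2/n_i) - 3(N+1)
     = 12/(11*12) * (13^2/3 + 13^2/3 + 40^2/5) - 3*12
     = 0.090909 * 432.667 - 36
     = 3.333333.
Step 4: No ties, so H is used without correction.
Step 5: Under H0, H ~ chi^2(2); p-value = 0.188876.
Step 6: alpha = 0.1. fail to reject H0.

H = 3.3333, df = 2, p = 0.188876, fail to reject H0.


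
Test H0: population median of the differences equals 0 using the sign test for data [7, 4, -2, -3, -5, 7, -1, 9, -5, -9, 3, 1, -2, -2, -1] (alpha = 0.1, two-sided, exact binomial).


Step 1: Discard zero differences. Original n = 15; n_eff = number of nonzero differences = 15.
Nonzero differences (with sign): +7, +4, -2, -3, -5, +7, -1, +9, -5, -9, +3, +1, -2, -2, -1
Step 2: Count signs: positive = 6, negative = 9.
Step 3: Under H0: P(positive) = 0.5, so the number of positives S ~ Bin(15, 0.5).
Step 4: Two-sided exact p-value = sum of Bin(15,0.5) probabilities at or below the observed probability = 0.607239.
Step 5: alpha = 0.1. fail to reject H0.

n_eff = 15, pos = 6, neg = 9, p = 0.607239, fail to reject H0.


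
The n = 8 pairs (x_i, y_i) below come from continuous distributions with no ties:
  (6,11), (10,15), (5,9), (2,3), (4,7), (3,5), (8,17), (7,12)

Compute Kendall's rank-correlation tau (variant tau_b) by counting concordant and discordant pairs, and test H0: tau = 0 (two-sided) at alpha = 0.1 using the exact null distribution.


Step 1: Enumerate the 28 unordered pairs (i,j) with i<j and classify each by sign(x_j-x_i) * sign(y_j-y_i).
  (1,2):dx=+4,dy=+4->C; (1,3):dx=-1,dy=-2->C; (1,4):dx=-4,dy=-8->C; (1,5):dx=-2,dy=-4->C
  (1,6):dx=-3,dy=-6->C; (1,7):dx=+2,dy=+6->C; (1,8):dx=+1,dy=+1->C; (2,3):dx=-5,dy=-6->C
  (2,4):dx=-8,dy=-12->C; (2,5):dx=-6,dy=-8->C; (2,6):dx=-7,dy=-10->C; (2,7):dx=-2,dy=+2->D
  (2,8):dx=-3,dy=-3->C; (3,4):dx=-3,dy=-6->C; (3,5):dx=-1,dy=-2->C; (3,6):dx=-2,dy=-4->C
  (3,7):dx=+3,dy=+8->C; (3,8):dx=+2,dy=+3->C; (4,5):dx=+2,dy=+4->C; (4,6):dx=+1,dy=+2->C
  (4,7):dx=+6,dy=+14->C; (4,8):dx=+5,dy=+9->C; (5,6):dx=-1,dy=-2->C; (5,7):dx=+4,dy=+10->C
  (5,8):dx=+3,dy=+5->C; (6,7):dx=+5,dy=+12->C; (6,8):dx=+4,dy=+7->C; (7,8):dx=-1,dy=-5->C
Step 2: C = 27, D = 1, total pairs = 28.
Step 3: tau = (C - D)/(n(n-1)/2) = (27 - 1)/28 = 0.928571.
Step 4: Exact two-sided p-value (enumerate n! = 40320 permutations of y under H0): p = 0.000397.
Step 5: alpha = 0.1. reject H0.

tau_b = 0.9286 (C=27, D=1), p = 0.000397, reject H0.


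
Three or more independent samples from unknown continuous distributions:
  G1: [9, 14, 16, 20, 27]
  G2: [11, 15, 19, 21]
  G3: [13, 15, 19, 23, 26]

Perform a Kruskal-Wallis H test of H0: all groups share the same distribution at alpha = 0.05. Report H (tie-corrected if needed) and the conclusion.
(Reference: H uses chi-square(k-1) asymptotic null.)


Step 1: Combine all N = 14 observations and assign midranks.
sorted (value, group, rank): (9,G1,1), (11,G2,2), (13,G3,3), (14,G1,4), (15,G2,5.5), (15,G3,5.5), (16,G1,7), (19,G2,8.5), (19,G3,8.5), (20,G1,10), (21,G2,11), (23,G3,12), (26,G3,13), (27,G1,14)
Step 2: Sum ranks within each group.
R_1 = 36 (n_1 = 5)
R_2 = 27 (n_2 = 4)
R_3 = 42 (n_3 = 5)
Step 3: H = 12/(N(N+1)) * sum(R_i^2/n_i) - 3(N+1)
     = 12/(14*15) * (36^2/5 + 27^2/4 + 42^2/5) - 3*15
     = 0.057143 * 794.25 - 45
     = 0.385714.
Step 4: Ties present; correction factor C = 1 - 12/(14^3 - 14) = 0.995604. Corrected H = 0.385714 / 0.995604 = 0.387417.
Step 5: Under H0, H ~ chi^2(2); p-value = 0.823898.
Step 6: alpha = 0.05. fail to reject H0.

H = 0.3874, df = 2, p = 0.823898, fail to reject H0.


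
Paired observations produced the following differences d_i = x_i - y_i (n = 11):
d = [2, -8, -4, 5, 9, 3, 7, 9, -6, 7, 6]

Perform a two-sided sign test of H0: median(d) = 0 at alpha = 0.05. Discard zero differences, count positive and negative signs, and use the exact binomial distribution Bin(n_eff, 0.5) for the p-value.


Step 1: Discard zero differences. Original n = 11; n_eff = number of nonzero differences = 11.
Nonzero differences (with sign): +2, -8, -4, +5, +9, +3, +7, +9, -6, +7, +6
Step 2: Count signs: positive = 8, negative = 3.
Step 3: Under H0: P(positive) = 0.5, so the number of positives S ~ Bin(11, 0.5).
Step 4: Two-sided exact p-value = sum of Bin(11,0.5) probabilities at or below the observed probability = 0.226562.
Step 5: alpha = 0.05. fail to reject H0.

n_eff = 11, pos = 8, neg = 3, p = 0.226562, fail to reject H0.


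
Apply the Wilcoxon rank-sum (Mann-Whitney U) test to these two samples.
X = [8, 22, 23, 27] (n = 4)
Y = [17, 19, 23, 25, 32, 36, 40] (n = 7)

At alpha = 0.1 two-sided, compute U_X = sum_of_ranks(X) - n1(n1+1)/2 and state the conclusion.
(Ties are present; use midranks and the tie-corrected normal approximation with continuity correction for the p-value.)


Step 1: Combine and sort all 11 observations; assign midranks.
sorted (value, group): (8,X), (17,Y), (19,Y), (22,X), (23,X), (23,Y), (25,Y), (27,X), (32,Y), (36,Y), (40,Y)
ranks: 8->1, 17->2, 19->3, 22->4, 23->5.5, 23->5.5, 25->7, 27->8, 32->9, 36->10, 40->11
Step 2: Rank sum for X: R1 = 1 + 4 + 5.5 + 8 = 18.5.
Step 3: U_X = R1 - n1(n1+1)/2 = 18.5 - 4*5/2 = 18.5 - 10 = 8.5.
       U_Y = n1*n2 - U_X = 28 - 8.5 = 19.5.
Step 4: Ties are present, so use the tie-corrected normal approximation (with continuity correction) for the p-value.
Step 5: p-value = 0.343605; compare to alpha = 0.1. fail to reject H0.

U_X = 8.5, p = 0.343605, fail to reject H0 at alpha = 0.1.


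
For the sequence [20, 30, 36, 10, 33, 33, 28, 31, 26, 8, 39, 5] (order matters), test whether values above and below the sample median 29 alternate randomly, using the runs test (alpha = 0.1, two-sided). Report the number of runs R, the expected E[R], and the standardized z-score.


Step 1: Compute median = 29; label A = above, B = below.
Labels in order: BAABAABABBAB  (n_A = 6, n_B = 6)
Step 2: Count runs R = 9.
Step 3: Under H0 (random ordering), E[R] = 2*n_A*n_B/(n_A+n_B) + 1 = 2*6*6/12 + 1 = 7.0000.
        Var[R] = 2*n_A*n_B*(2*n_A*n_B - n_A - n_B) / ((n_A+n_B)^2 * (n_A+n_B-1)) = 4320/1584 = 2.7273.
        SD[R] = 1.6514.
Step 4: Continuity-corrected z = (R - 0.5 - E[R]) / SD[R] = (9 - 0.5 - 7.0000) / 1.6514 = 0.9083.
Step 5: Two-sided p-value via normal approximation = 2*(1 - Phi(|z|)) = 0.363722.
Step 6: alpha = 0.1. fail to reject H0.

R = 9, z = 0.9083, p = 0.363722, fail to reject H0.


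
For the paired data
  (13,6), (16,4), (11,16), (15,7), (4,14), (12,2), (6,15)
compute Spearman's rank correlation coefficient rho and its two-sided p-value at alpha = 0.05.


Step 1: Rank x and y separately (midranks; no ties here).
rank(x): 13->5, 16->7, 11->3, 15->6, 4->1, 12->4, 6->2
rank(y): 6->3, 4->2, 16->7, 7->4, 14->5, 2->1, 15->6
Step 2: d_i = R_x(i) - R_y(i); compute d_i^2.
  (5-3)^2=4, (7-2)^2=25, (3-7)^2=16, (6-4)^2=4, (1-5)^2=16, (4-1)^2=9, (2-6)^2=16
sum(d^2) = 90.
Step 3: rho = 1 - 6*90 / (7*(7^2 - 1)) = 1 - 540/336 = -0.607143.
Step 4: Under H0, t = rho * sqrt((n-2)/(1-rho^2)) = -1.7086 ~ t(5).
Step 5: Two-sided p-value from the t-distribution with 5 df = 0.148231.
Step 6: alpha = 0.05. fail to reject H0.

rho = -0.6071, p = 0.148231, fail to reject H0 at alpha = 0.05.


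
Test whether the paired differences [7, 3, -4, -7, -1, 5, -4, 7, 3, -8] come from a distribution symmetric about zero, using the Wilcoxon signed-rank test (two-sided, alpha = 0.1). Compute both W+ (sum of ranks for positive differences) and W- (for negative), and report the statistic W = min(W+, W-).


Step 1: Drop any zero differences (none here) and take |d_i|.
|d| = [7, 3, 4, 7, 1, 5, 4, 7, 3, 8]
Step 2: Midrank |d_i| (ties get averaged ranks).
ranks: |7|->8, |3|->2.5, |4|->4.5, |7|->8, |1|->1, |5|->6, |4|->4.5, |7|->8, |3|->2.5, |8|->10
Step 3: Attach original signs; sum ranks with positive sign and with negative sign.
W+ = 8 + 2.5 + 6 + 8 + 2.5 = 27
W- = 4.5 + 8 + 1 + 4.5 + 10 = 28
(Check: W+ + W- = 55 should equal n(n+1)/2 = 55.)
Step 4: Test statistic W = min(W+, W-) = 27.
Step 5: Ties in |d|, so use the tie-corrected normal approximation.
        E[W] = n(n+1)/4 = 10*11/4 = 27.5.
        Tie groups: |d|=3 (t=2), |d|=4 (t=2), |d|=7 (t=3); sum(t^3 - t) = 36.
        Var[W] = n(n+1)(2n+1)/24 - sum(t^3-t)/48 = 2310/24 - 36/48 = 95.5.
        z = (W - E[W]) / sqrt(Var[W]) = (27 - 27.5) / 9.7724 = -0.0512.
        Two-sided p = 2*Phi(z) = 0.959194.
Step 6: alpha = 0.1. fail to reject H0.

W+ = 27, W- = 28, W = min = 27, p = 0.959194, fail to reject H0.


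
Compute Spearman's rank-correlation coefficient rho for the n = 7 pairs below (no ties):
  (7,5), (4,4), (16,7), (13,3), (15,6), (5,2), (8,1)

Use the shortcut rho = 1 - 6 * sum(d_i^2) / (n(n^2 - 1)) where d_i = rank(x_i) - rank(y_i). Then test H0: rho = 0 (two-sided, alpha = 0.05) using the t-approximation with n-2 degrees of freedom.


Step 1: Rank x and y separately (midranks; no ties here).
rank(x): 7->3, 4->1, 16->7, 13->5, 15->6, 5->2, 8->4
rank(y): 5->5, 4->4, 7->7, 3->3, 6->6, 2->2, 1->1
Step 2: d_i = R_x(i) - R_y(i); compute d_i^2.
  (3-5)^2=4, (1-4)^2=9, (7-7)^2=0, (5-3)^2=4, (6-6)^2=0, (2-2)^2=0, (4-1)^2=9
sum(d^2) = 26.
Step 3: rho = 1 - 6*26 / (7*(7^2 - 1)) = 1 - 156/336 = 0.535714.
Step 4: Under H0, t = rho * sqrt((n-2)/(1-rho^2)) = 1.4186 ~ t(5).
Step 5: Two-sided p-value from the t-distribution with 5 df = 0.215217.
Step 6: alpha = 0.05. fail to reject H0.

rho = 0.5357, p = 0.215217, fail to reject H0 at alpha = 0.05.
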